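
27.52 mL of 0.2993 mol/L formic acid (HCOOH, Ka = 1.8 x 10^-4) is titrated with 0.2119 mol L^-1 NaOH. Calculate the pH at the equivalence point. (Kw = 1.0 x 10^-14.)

n(HCOOH) = 0.2993 x 0.02752 = 0.008237 mol; V(NaOH) at equivalence = 0.008237/0.2119 = 0.03887 L.
At equivalence all the acid is converted to HCOO-; total volume = 0.02752 + 0.03887 = 0.06639 L, so [HCOO-] = 0.008237/0.06639 = 0.1241 M.
Kb = Kw/Ka = 1.0e-14 / 1.8 x 10^-4 = 5.56e-11.
[OH^-] = sqrt(Kb x [HCOO-]) = sqrt(5.56e-11 x 0.1241) = 2.63e-6 M.
pOH = 5.58, so pH = 14.00 - 5.58 = 8.42.

8.42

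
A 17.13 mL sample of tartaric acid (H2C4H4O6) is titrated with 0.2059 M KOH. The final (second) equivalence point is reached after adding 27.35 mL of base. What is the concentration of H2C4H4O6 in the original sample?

0.164 M

n(KOH) = 0.2059 x 0.02735 = 0.005631 mol.
At the final (second) equivalence point, 2 mol OH^- react per mol H2C4H4O6, so n(H2C4H4O6) = 0.005631 / 2 = 0.002816 mol.
[H2C4H4O6] = 0.002816 / 0.01713 L = 0.164 M.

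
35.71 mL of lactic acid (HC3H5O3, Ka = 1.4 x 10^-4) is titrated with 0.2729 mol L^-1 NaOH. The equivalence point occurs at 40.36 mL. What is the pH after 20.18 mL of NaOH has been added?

3.85

20.18 mL is exactly half the equivalence volume (40.36/2), i.e. the half-equivalence point.
There, n(HA) = n(A^-), so pH = pKa = -log(1.4 x 10^-4) = 3.85.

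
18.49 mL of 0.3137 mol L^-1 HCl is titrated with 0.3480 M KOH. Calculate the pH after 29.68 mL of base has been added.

n(acid) = 0.3137 x 0.01849 = 0.005800 mol; n(KOH) added = 0.3480 x 0.02968 = 0.01033 mol.
Base is in excess by 0.01033 - 0.005800 = 0.004528 mol in a total volume of 0.04817 L.
[OH^-] = 0.004528/0.04817 = 0.09401 M, so pOH = 1.03 and pH = 14.00 - 1.03 = 12.97.

12.97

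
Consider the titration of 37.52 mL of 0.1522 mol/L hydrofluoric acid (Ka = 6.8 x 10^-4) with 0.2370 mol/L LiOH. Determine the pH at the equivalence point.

n(HF) = 0.1522 x 0.03752 = 0.005711 mol; V(LiOH) at equivalence = 0.005711/0.2370 = 0.02410 L.
At equivalence all the acid is converted to F-; total volume = 0.03752 + 0.02410 = 0.06162 L, so [F-] = 0.005711/0.06162 = 0.09268 M.
Kb = Kw/Ka = 1.0e-14 / 6.8 x 10^-4 = 1.47e-11.
[OH^-] = sqrt(Kb x [F-]) = sqrt(1.47e-11 x 0.09268) = 1.17e-6 M.
pOH = 5.93, so pH = 14.00 - 5.93 = 8.07.

8.07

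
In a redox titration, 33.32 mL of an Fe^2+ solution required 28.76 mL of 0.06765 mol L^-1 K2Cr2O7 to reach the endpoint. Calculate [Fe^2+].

0.350 M

n(K2Cr2O7) = 0.06765 x 0.02876 = 0.001946 mol.
From the balanced equation, 1 mol K2Cr2O7 reacts with 6 mol Fe^2+, so n(Fe^2+) = 0.001946 x 6/1 = 0.01167 mol.
[Fe^2+] = 0.01167 / 0.03332 L = 0.350 M.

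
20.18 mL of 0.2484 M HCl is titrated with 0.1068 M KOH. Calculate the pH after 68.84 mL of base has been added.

12.42

n(acid) = 0.2484 x 0.02018 = 0.005013 mol; n(KOH) added = 0.1068 x 0.06884 = 0.007352 mol.
Base is in excess by 0.007352 - 0.005013 = 0.002339 mol in a total volume of 0.08902 L.
[OH^-] = 0.002339/0.08902 = 0.02628 M, so pOH = 1.58 and pH = 14.00 - 1.58 = 12.42.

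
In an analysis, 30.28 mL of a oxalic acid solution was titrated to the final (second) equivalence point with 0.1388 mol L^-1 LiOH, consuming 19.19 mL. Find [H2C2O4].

0.0440 M

n(LiOH) = 0.1388 x 0.01919 = 0.002664 mol.
At the final (second) equivalence point, 2 mol OH^- react per mol H2C2O4, so n(H2C2O4) = 0.002664 / 2 = 0.001332 mol.
[H2C2O4] = 0.001332 / 0.03028 L = 0.0440 M.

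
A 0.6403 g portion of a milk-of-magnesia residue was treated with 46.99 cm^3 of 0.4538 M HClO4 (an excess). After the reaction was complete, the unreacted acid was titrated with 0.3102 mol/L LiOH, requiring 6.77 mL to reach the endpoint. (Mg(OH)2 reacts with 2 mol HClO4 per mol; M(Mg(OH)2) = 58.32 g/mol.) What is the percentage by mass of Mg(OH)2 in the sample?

Total n(HClO4) added = 0.4538 x 0.04699 = 0.02132 mol.
n(LiOH) used = 0.3102 x 0.006770 = 0.002100 mol, which equals the excess n(HClO4).
So n(HClO4) consumed by the sample = 0.02132 - 0.002100 = 0.01922 mol.
n(Mg(OH)2) = 0.01922 / 2 = 0.009612 mol.
mass Mg(OH)2 = 0.009612 x 58.32 = 0.5606 g, so %Mg(OH)2 = 0.5606/0.6403 x 100 = 87.5%.

87.5%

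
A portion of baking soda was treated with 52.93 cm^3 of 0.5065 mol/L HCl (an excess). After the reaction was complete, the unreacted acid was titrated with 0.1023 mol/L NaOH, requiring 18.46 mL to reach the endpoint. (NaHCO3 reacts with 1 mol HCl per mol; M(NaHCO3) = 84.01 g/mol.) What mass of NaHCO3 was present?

2.09 g

Total n(HCl) added = 0.5065 x 0.05293 = 0.02681 mol.
n(NaOH) used = 0.1023 x 0.01846 = 0.001888 mol, which equals the excess n(HCl).
So n(HCl) consumed by the sample = 0.02681 - 0.001888 = 0.02492 mol.
n(NaHCO3) = 0.02492 / 1 = 0.02492 mol.
mass = 0.02492 mol x 84.01 g/mol = 2.09 g.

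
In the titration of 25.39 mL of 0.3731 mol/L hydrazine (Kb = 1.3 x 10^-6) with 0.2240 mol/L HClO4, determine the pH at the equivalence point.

4.48

n(N2H4) = 0.3731 x 0.02539 = 0.009473 mol; V(HClO4) at equivalence = 0.009473/0.2240 = 0.04229 L.
At equivalence the base is fully converted to N2H5+; total volume = 0.06768 L, so [N2H5+] = 0.009473/0.06768 = 0.1400 M.
Ka(N2H5+) = Kw/Kb = 1.0e-14 / 1.3 x 10^-6 = 7.69e-9.
[H^+] = sqrt(Ka x [N2H5+]) = sqrt(7.69e-9 x 0.1400) = 3.28e-5 M.
pH = -log(3.28e-5) = 4.48.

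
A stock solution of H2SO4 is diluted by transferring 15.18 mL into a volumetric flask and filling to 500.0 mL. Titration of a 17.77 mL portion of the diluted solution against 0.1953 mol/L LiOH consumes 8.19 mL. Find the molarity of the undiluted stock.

n(LiOH) = 0.1953 x 0.008190 = 0.001600 mol.
n(H2SO4) in the aliquot = 0.001600 x 1/2 = 0.0007998 mol.
[diluted H2SO4] = 0.0007998 / 0.01777 = 0.04501 M.
Dilution factor = 500.0/15.18 = 32.94, so [stock] = 0.04501 x 32.94 = 1.48 M.

1.48 M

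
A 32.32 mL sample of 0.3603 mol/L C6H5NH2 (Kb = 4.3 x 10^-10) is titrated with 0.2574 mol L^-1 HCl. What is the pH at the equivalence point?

n(C6H5NH2) = 0.3603 x 0.03232 = 0.01164 mol; V(HCl) at equivalence = 0.01164/0.2574 = 0.04524 L.
At equivalence the base is fully converted to C6H5NH3+; total volume = 0.07756 L, so [C6H5NH3+] = 0.01164/0.07756 = 0.1501 M.
Ka(C6H5NH3+) = Kw/Kb = 1.0e-14 / 4.3 x 10^-10 = 2.33e-5.
[H^+] = sqrt(Ka x [C6H5NH3+]) = sqrt(2.33e-5 x 0.1501) = 0.00187 M.
pH = -log(0.00187) = 2.73.

2.73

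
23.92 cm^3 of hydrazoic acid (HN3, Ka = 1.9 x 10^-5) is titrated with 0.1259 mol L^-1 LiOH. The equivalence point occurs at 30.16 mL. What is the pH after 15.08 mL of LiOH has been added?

15.08 mL is exactly half the equivalence volume (30.16/2), i.e. the half-equivalence point.
There, n(HA) = n(A^-), so pH = pKa = -log(1.9 x 10^-5) = 4.72.

4.72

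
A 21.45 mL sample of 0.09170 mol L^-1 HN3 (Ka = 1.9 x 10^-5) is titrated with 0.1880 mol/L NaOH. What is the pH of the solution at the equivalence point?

n(HN3) = 0.09170 x 0.02145 = 0.001967 mol; V(NaOH) at equivalence = 0.001967/0.1880 = 0.01046 L.
At equivalence all the acid is converted to N3-; total volume = 0.02145 + 0.01046 = 0.03191 L, so [N3-] = 0.001967/0.03191 = 0.06164 M.
Kb = Kw/Ka = 1.0e-14 / 1.9 x 10^-5 = 5.26e-10.
[OH^-] = sqrt(Kb x [N3-]) = sqrt(5.26e-10 x 0.06164) = 5.70e-6 M.
pOH = 5.24, so pH = 14.00 - 5.24 = 8.76.

8.76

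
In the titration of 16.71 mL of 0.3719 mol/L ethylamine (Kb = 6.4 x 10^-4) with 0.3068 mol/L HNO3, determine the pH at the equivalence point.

n(C2H5NH2) = 0.3719 x 0.01671 = 0.006214 mol; V(HNO3) at equivalence = 0.006214/0.3068 = 0.02026 L.
At equivalence the base is fully converted to C2H5NH3+; total volume = 0.03697 L, so [C2H5NH3+] = 0.006214/0.03697 = 0.1681 M.
Ka(C2H5NH3+) = Kw/Kb = 1.0e-14 / 6.4 x 10^-4 = 1.56e-11.
[H^+] = sqrt(Ka x [C2H5NH3+]) = sqrt(1.56e-11 x 0.1681) = 1.62e-6 M.
pH = -log(1.62e-6) = 5.79.

5.79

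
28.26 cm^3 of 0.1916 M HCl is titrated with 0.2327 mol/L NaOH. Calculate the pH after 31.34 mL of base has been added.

12.50

n(acid) = 0.1916 x 0.02826 = 0.005415 mol; n(NaOH) added = 0.2327 x 0.03134 = 0.007293 mol.
Base is in excess by 0.007293 - 0.005415 = 0.001878 mol in a total volume of 0.05960 L.
[OH^-] = 0.001878/0.05960 = 0.03151 M, so pOH = 1.50 and pH = 14.00 - 1.50 = 12.50.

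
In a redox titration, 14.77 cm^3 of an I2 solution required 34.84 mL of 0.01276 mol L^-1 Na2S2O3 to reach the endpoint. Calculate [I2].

0.0150 M

n(Na2S2O3) = 0.01276 x 0.03484 = 0.0004446 mol.
From the balanced equation, 2 mol Na2S2O3 reacts with 1 mol I2, so n(I2) = 0.0004446 x 1/2 = 0.0002223 mol.
[I2] = 0.0002223 / 0.01477 L = 0.0150 M.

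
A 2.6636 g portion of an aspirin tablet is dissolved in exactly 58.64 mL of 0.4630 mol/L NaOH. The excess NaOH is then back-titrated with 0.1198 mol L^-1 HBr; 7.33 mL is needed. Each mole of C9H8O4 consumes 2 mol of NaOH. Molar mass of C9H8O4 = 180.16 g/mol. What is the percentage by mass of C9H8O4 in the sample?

88.8%

Total n(NaOH) added = 0.4630 x 0.05864 = 0.02715 mol.
n(HBr) used = 0.1198 x 0.007330 = 0.0008781 mol, which equals the excess n(NaOH).
So n(NaOH) consumed by the sample = 0.02715 - 0.0008781 = 0.02627 mol.
n(C9H8O4) = 0.02627 / 2 = 0.01314 mol.
mass C9H8O4 = 0.01314 x 180.16 = 2.367 g, so %C9H8O4 = 2.367/2.6636 x 100 = 88.8%.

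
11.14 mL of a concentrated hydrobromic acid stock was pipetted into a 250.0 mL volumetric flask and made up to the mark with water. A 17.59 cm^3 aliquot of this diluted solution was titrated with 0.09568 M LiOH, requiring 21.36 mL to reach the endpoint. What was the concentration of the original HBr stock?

2.61 M

n(LiOH) = 0.09568 x 0.02136 = 0.002044 mol.
n(HBr) in the aliquot = 0.002044 mol.
[diluted HBr] = 0.002044 / 0.01759 = 0.1162 M.
Dilution factor = 250.0/11.14 = 22.44, so [stock] = 0.1162 x 22.44 = 2.61 M.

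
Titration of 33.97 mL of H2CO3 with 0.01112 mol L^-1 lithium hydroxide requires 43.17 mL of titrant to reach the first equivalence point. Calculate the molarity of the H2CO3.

n(LiOH) = 0.01112 x 0.04317 = 0.0004801 mol.
At the first equivalence point, 1 mol OH^- react per mol H2CO3, so n(H2CO3) = 0.0004801 / 1 = 0.0004801 mol.
[H2CO3] = 0.0004801 / 0.03397 L = 0.0141 M.

0.0141 M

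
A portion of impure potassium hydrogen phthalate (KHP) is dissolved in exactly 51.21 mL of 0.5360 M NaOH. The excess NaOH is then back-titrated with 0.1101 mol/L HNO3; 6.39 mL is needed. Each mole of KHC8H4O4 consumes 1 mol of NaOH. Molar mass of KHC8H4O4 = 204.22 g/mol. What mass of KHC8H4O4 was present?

5.46 g

Total n(NaOH) added = 0.5360 x 0.05121 = 0.02745 mol.
n(HNO3) used = 0.1101 x 0.006390 = 0.0007035 mol, which equals the excess n(NaOH).
So n(NaOH) consumed by the sample = 0.02745 - 0.0007035 = 0.02675 mol.
n(KHC8H4O4) = 0.02675 / 1 = 0.02675 mol.
mass = 0.02675 mol x 204.22 g/mol = 5.46 g.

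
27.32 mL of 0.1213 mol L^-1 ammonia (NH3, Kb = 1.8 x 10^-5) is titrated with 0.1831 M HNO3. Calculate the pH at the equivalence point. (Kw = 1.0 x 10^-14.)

n(NH3) = 0.1213 x 0.02732 = 0.003314 mol; V(HNO3) at equivalence = 0.003314/0.1831 = 0.01810 L.
At equivalence the base is fully converted to NH4+; total volume = 0.04542 L, so [NH4+] = 0.003314/0.04542 = 0.07296 M.
Ka(NH4+) = Kw/Kb = 1.0e-14 / 1.8 x 10^-5 = 5.56e-10.
[H^+] = sqrt(Ka x [NH4+]) = sqrt(5.56e-10 x 0.07296) = 6.37e-6 M.
pH = -log(6.37e-6) = 5.20.

5.20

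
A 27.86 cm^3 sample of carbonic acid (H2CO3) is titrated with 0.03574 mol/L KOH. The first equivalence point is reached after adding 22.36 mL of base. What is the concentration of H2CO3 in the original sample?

0.0287 M

n(KOH) = 0.03574 x 0.02236 = 0.0007991 mol.
At the first equivalence point, 1 mol OH^- react per mol H2CO3, so n(H2CO3) = 0.0007991 / 1 = 0.0007991 mol.
[H2CO3] = 0.0007991 / 0.02786 L = 0.0287 M.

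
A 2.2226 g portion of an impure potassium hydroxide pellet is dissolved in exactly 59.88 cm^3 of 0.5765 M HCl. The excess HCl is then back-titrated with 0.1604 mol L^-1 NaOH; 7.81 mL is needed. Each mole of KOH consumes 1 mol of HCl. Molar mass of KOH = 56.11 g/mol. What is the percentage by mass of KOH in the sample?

Total n(HCl) added = 0.5765 x 0.05988 = 0.03452 mol.
n(NaOH) used = 0.1604 x 0.007810 = 0.001253 mol, which equals the excess n(HCl).
So n(HCl) consumed by the sample = 0.03452 - 0.001253 = 0.03327 mol.
n(KOH) = 0.03327 / 1 = 0.03327 mol.
mass KOH = 0.03327 x 56.11 = 1.867 g, so %KOH = 1.867/2.2226 x 100 = 84.0%.

84.0%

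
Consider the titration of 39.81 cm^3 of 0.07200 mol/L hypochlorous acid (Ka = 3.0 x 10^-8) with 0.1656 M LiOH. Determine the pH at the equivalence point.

10.11

n(HClO) = 0.07200 x 0.03981 = 0.002866 mol; V(LiOH) at equivalence = 0.002866/0.1656 = 0.01731 L.
At equivalence all the acid is converted to ClO-; total volume = 0.03981 + 0.01731 = 0.05712 L, so [ClO-] = 0.002866/0.05712 = 0.05018 M.
Kb = Kw/Ka = 1.0e-14 / 3.0 x 10^-8 = 3.33e-7.
[OH^-] = sqrt(Kb x [ClO-]) = sqrt(3.33e-7 x 0.05018) = 0.000129 M.
pOH = 3.89, so pH = 14.00 - 3.89 = 10.11.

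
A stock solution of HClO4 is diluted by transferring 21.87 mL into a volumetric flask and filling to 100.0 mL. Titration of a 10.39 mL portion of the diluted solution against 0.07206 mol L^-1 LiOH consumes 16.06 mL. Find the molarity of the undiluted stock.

0.509 M

n(LiOH) = 0.07206 x 0.01606 = 0.001157 mol.
n(HClO4) in the aliquot = 0.001157 mol.
[diluted HClO4] = 0.001157 / 0.01039 = 0.1114 M.
Dilution factor = 100.0/21.87 = 4.572, so [stock] = 0.1114 x 4.572 = 0.509 M.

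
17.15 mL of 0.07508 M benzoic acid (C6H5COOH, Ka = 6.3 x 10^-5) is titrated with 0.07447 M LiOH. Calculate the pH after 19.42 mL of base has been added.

n(acid) = 0.07508 x 0.01715 = 0.001288 mol; n(LiOH) added = 0.07447 x 0.01942 = 0.001446 mol.
Base is in excess by 0.001446 - 0.001288 = 0.0001586 mol in a total volume of 0.03657 L.
[OH^-] = 0.0001586/0.03657 = 0.004336 M, so pOH = 2.36 and pH = 14.00 - 2.36 = 11.64.

11.64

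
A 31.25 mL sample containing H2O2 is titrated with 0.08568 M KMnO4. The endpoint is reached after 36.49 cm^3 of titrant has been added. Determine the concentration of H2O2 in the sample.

0.250 M

n(KMnO4) = 0.08568 x 0.03649 = 0.003126 mol.
From the balanced equation, 2 mol KMnO4 reacts with 5 mol H2O2, so n(H2O2) = 0.003126 x 5/2 = 0.007816 mol.
[H2O2] = 0.007816 / 0.03125 L = 0.250 M.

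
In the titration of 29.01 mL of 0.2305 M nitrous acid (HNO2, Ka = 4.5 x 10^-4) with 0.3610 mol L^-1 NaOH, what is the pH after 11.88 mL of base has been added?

3.60

Initial n(HNO2) = 0.2305 x 0.02901 = 0.006687 mol.
n(NaOH) added = 0.3610 x 0.01188 = 0.004289 mol, converting that many moles of HNO2 to NO2-.
Remaining n(HNO2) = 0.002398 mol; n(NO2-) = 0.004289 mol.
By Henderson-Hasselbalch, pH = pKa + log([A^-]/[HA]) = 3.35 + log(0.004289/0.002398) = 3.35 + (+0.25) = 3.60.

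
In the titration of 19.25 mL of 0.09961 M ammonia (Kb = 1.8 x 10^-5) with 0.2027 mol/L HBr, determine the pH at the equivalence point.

5.22

n(NH3) = 0.09961 x 0.01925 = 0.001917 mol; V(HBr) at equivalence = 0.001917/0.2027 = 0.009460 L.
At equivalence the base is fully converted to NH4+; total volume = 0.02871 L, so [NH4+] = 0.001917/0.02871 = 0.06679 M.
Ka(NH4+) = Kw/Kb = 1.0e-14 / 1.8 x 10^-5 = 5.56e-10.
[H^+] = sqrt(Ka x [NH4+]) = sqrt(5.56e-10 x 0.06679) = 6.09e-6 M.
pH = -log(6.09e-6) = 5.22.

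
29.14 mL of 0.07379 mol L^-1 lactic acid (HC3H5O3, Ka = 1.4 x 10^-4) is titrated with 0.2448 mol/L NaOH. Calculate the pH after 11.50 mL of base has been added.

12.21

n(acid) = 0.07379 x 0.02914 = 0.002150 mol; n(NaOH) added = 0.2448 x 0.01150 = 0.002815 mol.
Base is in excess by 0.002815 - 0.002150 = 0.0006650 mol in a total volume of 0.04064 L.
[OH^-] = 0.0006650/0.04064 = 0.01636 M, so pOH = 1.79 and pH = 14.00 - 1.79 = 12.21.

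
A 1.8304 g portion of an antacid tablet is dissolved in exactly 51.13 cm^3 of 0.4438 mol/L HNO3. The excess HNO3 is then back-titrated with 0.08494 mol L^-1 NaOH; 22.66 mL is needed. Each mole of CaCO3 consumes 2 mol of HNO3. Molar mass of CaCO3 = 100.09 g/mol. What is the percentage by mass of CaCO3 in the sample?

Total n(HNO3) added = 0.4438 x 0.05113 = 0.02269 mol.
n(NaOH) used = 0.08494 x 0.02266 = 0.001925 mol, which equals the excess n(HNO3).
So n(HNO3) consumed by the sample = 0.02269 - 0.001925 = 0.02077 mol.
n(CaCO3) = 0.02077 / 2 = 0.01038 mol.
mass CaCO3 = 0.01038 x 100.09 = 1.039 g, so %CaCO3 = 1.039/1.8304 x 100 = 56.8%.

56.8%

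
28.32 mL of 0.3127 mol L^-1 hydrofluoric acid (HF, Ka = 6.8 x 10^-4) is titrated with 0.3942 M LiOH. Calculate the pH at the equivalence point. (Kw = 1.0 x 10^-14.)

n(HF) = 0.3127 x 0.02832 = 0.008856 mol; V(LiOH) at equivalence = 0.008856/0.3942 = 0.02246 L.
At equivalence all the acid is converted to F-; total volume = 0.02832 + 0.02246 = 0.05078 L, so [F-] = 0.008856/0.05078 = 0.1744 M.
Kb = Kw/Ka = 1.0e-14 / 6.8 x 10^-4 = 1.47e-11.
[OH^-] = sqrt(Kb x [F-]) = sqrt(1.47e-11 x 0.1744) = 1.60e-6 M.
pOH = 5.80, so pH = 14.00 - 5.80 = 8.20.

8.20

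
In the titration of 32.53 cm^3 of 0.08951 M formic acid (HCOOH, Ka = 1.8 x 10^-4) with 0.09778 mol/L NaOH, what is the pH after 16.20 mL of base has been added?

Initial n(HCOOH) = 0.08951 x 0.03253 = 0.002912 mol.
n(NaOH) added = 0.09778 x 0.01620 = 0.001584 mol, converting that many moles of HCOOH to HCOO-.
Remaining n(HCOOH) = 0.001328 mol; n(HCOO-) = 0.001584 mol.
By Henderson-Hasselbalch, pH = pKa + log([A^-]/[HA]) = 3.74 + log(0.001584/0.001328) = 3.74 + (+0.08) = 3.82.

3.82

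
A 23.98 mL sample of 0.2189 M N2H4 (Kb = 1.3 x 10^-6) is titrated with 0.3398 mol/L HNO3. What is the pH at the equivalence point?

4.49

n(N2H4) = 0.2189 x 0.02398 = 0.005249 mol; V(HNO3) at equivalence = 0.005249/0.3398 = 0.01545 L.
At equivalence the base is fully converted to N2H5+; total volume = 0.03943 L, so [N2H5+] = 0.005249/0.03943 = 0.1331 M.
Ka(N2H5+) = Kw/Kb = 1.0e-14 / 1.3 x 10^-6 = 7.69e-9.
[H^+] = sqrt(Ka x [N2H5+]) = sqrt(7.69e-9 x 0.1331) = 3.20e-5 M.
pH = -log(3.20e-5) = 4.49.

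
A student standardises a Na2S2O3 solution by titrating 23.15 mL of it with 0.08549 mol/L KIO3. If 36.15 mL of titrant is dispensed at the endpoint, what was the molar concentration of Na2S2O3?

n(KIO3) = 0.08549 x 0.03615 = 0.003090 mol.
From the balanced equation, 1 mol KIO3 reacts with 6 mol Na2S2O3, so n(Na2S2O3) = 0.003090 x 6/1 = 0.01854 mol.
[Na2S2O3] = 0.01854 / 0.02315 L = 0.801 M.

0.801 M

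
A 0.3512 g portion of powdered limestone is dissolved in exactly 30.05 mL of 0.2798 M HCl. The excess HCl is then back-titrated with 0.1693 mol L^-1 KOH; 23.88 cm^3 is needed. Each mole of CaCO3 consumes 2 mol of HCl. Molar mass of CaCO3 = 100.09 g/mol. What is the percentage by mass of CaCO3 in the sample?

62.2%

Total n(HCl) added = 0.2798 x 0.03005 = 0.008408 mol.
n(KOH) used = 0.1693 x 0.02388 = 0.004043 mol, which equals the excess n(HCl).
So n(HCl) consumed by the sample = 0.008408 - 0.004043 = 0.004365 mol.
n(CaCO3) = 0.004365 / 2 = 0.002183 mol.
mass CaCO3 = 0.002183 x 100.09 = 0.2185 g, so %CaCO3 = 0.2185/0.3512 x 100 = 62.2%.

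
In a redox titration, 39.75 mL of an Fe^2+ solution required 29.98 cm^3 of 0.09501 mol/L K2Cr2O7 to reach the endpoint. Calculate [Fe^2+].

0.430 M

n(K2Cr2O7) = 0.09501 x 0.02998 = 0.002848 mol.
From the balanced equation, 1 mol K2Cr2O7 reacts with 6 mol Fe^2+, so n(Fe^2+) = 0.002848 x 6/1 = 0.01709 mol.
[Fe^2+] = 0.01709 / 0.03975 L = 0.430 M.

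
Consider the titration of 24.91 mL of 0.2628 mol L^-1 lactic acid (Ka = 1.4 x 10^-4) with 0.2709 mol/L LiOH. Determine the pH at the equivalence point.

n(HC3H5O3) = 0.2628 x 0.02491 = 0.006546 mol; V(LiOH) at equivalence = 0.006546/0.2709 = 0.02417 L.
At equivalence all the acid is converted to C3H5O3-; total volume = 0.02491 + 0.02417 = 0.04908 L, so [C3H5O3-] = 0.006546/0.04908 = 0.1334 M.
Kb = Kw/Ka = 1.0e-14 / 1.4 x 10^-4 = 7.14e-11.
[OH^-] = sqrt(Kb x [C3H5O3-]) = sqrt(7.14e-11 x 0.1334) = 3.09e-6 M.
pOH = 5.51, so pH = 14.00 - 5.51 = 8.49.

8.49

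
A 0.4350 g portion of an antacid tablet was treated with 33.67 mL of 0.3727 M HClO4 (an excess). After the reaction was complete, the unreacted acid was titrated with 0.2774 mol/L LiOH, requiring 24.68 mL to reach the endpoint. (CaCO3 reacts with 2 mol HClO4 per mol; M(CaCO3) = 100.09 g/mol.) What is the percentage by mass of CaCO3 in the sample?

65.6%

Total n(HClO4) added = 0.3727 x 0.03367 = 0.01255 mol.
n(LiOH) used = 0.2774 x 0.02468 = 0.006846 mol, which equals the excess n(HClO4).
So n(HClO4) consumed by the sample = 0.01255 - 0.006846 = 0.005703 mol.
n(CaCO3) = 0.005703 / 2 = 0.002851 mol.
mass CaCO3 = 0.002851 x 100.09 = 0.2854 g, so %CaCO3 = 0.2854/0.4350 x 100 = 65.6%.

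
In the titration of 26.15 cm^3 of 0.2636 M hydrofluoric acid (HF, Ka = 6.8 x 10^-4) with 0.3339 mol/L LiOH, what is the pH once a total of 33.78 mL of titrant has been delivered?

n(acid) = 0.2636 x 0.02615 = 0.006893 mol; n(LiOH) added = 0.3339 x 0.03378 = 0.01128 mol.
Base is in excess by 0.01128 - 0.006893 = 0.004386 mol in a total volume of 0.05993 L.
[OH^-] = 0.004386/0.05993 = 0.07319 M, so pOH = 1.14 and pH = 14.00 - 1.14 = 12.86.

12.86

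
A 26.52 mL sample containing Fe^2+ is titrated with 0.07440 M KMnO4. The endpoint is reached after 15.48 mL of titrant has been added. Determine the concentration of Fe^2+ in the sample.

0.217 M

n(KMnO4) = 0.07440 x 0.01548 = 0.001152 mol.
From the balanced equation, 1 mol KMnO4 reacts with 5 mol Fe^2+, so n(Fe^2+) = 0.001152 x 5/1 = 0.005759 mol.
[Fe^2+] = 0.005759 / 0.02652 L = 0.217 M.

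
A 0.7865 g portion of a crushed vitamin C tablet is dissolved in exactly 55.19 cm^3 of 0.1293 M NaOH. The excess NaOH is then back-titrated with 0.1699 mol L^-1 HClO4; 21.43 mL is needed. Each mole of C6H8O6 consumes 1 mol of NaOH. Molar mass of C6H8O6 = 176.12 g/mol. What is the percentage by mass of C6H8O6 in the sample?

78.3%

Total n(NaOH) added = 0.1293 x 0.05519 = 0.007136 mol.
n(HClO4) used = 0.1699 x 0.02143 = 0.003641 mol, which equals the excess n(NaOH).
So n(NaOH) consumed by the sample = 0.007136 - 0.003641 = 0.003495 mol.
n(C6H8O6) = 0.003495 / 1 = 0.003495 mol.
mass C6H8O6 = 0.003495 x 176.12 = 0.6156 g, so %C6H8O6 = 0.6156/0.7865 x 100 = 78.3%.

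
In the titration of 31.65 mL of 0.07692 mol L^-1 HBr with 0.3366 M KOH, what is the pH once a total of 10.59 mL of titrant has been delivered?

12.43

n(acid) = 0.07692 x 0.03165 = 0.002435 mol; n(KOH) added = 0.3366 x 0.01059 = 0.003565 mol.
Base is in excess by 0.003565 - 0.002435 = 0.001130 mol in a total volume of 0.04224 L.
[OH^-] = 0.001130/0.04224 = 0.02675 M, so pOH = 1.57 and pH = 14.00 - 1.57 = 12.43.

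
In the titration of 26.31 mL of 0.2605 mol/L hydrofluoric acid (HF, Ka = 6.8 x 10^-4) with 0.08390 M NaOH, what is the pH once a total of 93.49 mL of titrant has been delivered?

11.92

n(acid) = 0.2605 x 0.02631 = 0.006854 mol; n(NaOH) added = 0.08390 x 0.09349 = 0.007844 mol.
Base is in excess by 0.007844 - 0.006854 = 0.0009901 mol in a total volume of 0.1198 L.
[OH^-] = 0.0009901/0.1198 = 0.008264 M, so pOH = 2.08 and pH = 14.00 - 2.08 = 11.92.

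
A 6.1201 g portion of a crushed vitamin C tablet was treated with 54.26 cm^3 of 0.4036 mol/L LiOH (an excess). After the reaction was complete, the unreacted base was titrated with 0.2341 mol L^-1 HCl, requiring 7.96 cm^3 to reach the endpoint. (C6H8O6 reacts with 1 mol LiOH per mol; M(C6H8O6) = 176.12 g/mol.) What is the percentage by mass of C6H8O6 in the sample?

57.7%

Total n(LiOH) added = 0.4036 x 0.05426 = 0.02190 mol.
n(HCl) used = 0.2341 x 0.007960 = 0.001863 mol, which equals the excess n(LiOH).
So n(LiOH) consumed by the sample = 0.02190 - 0.001863 = 0.02004 mol.
n(C6H8O6) = 0.02004 / 1 = 0.02004 mol.
mass C6H8O6 = 0.02004 x 176.12 = 3.529 g, so %C6H8O6 = 3.529/6.1201 x 100 = 57.7%.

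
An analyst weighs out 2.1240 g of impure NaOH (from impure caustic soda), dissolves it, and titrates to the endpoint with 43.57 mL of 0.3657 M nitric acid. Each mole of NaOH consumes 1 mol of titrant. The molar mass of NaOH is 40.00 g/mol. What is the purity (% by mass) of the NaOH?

n(HNO3) = 0.3657 x 0.04357 = 0.01593 mol.
n(NaOH) = 0.01593 / 1 = 0.01593 mol.
mass of NaOH = 0.01593 x 40.00 = 0.6373 g.
% purity = 0.6373 / 2.1240 x 100 = 30.0%.

30.0%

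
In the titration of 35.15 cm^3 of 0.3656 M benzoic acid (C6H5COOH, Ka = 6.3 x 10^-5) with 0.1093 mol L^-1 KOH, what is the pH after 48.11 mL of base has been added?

Initial n(C6H5COOH) = 0.3656 x 0.03515 = 0.01285 mol.
n(KOH) added = 0.1093 x 0.04811 = 0.005258 mol, converting that many moles of C6H5COOH to C6H5COO-.
Remaining n(C6H5COOH) = 0.007592 mol; n(C6H5COO-) = 0.005258 mol.
By Henderson-Hasselbalch, pH = pKa + log([A^-]/[HA]) = 4.20 + log(0.005258/0.007592) = 4.20 + (-0.16) = 4.04.

4.04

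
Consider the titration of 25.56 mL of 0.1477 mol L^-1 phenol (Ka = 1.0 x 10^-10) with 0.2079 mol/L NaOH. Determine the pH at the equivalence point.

n(C6H5OH) = 0.1477 x 0.02556 = 0.003775 mol; V(NaOH) at equivalence = 0.003775/0.2079 = 0.01816 L.
At equivalence all the acid is converted to C6H5O-; total volume = 0.02556 + 0.01816 = 0.04372 L, so [C6H5O-] = 0.003775/0.04372 = 0.08635 M.
Kb = Kw/Ka = 1.0e-14 / 1.0 x 10^-10 = 0.000100.
[OH^-] = sqrt(Kb x [C6H5O-]) = sqrt(0.000100 x 0.08635) = 0.00294 M.
pOH = 2.53, so pH = 14.00 - 2.53 = 11.47.

11.47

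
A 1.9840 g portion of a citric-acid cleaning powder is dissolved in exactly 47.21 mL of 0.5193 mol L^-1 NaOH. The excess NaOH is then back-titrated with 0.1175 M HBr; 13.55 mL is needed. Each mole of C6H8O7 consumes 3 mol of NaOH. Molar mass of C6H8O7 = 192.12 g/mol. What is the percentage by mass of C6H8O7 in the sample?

Total n(NaOH) added = 0.5193 x 0.04721 = 0.02452 mol.
n(HBr) used = 0.1175 x 0.01355 = 0.001592 mol, which equals the excess n(NaOH).
So n(NaOH) consumed by the sample = 0.02452 - 0.001592 = 0.02292 mol.
n(C6H8O7) = 0.02292 / 3 = 0.007641 mol.
mass C6H8O7 = 0.007641 x 192.12 = 1.468 g, so %C6H8O7 = 1.468/1.9840 x 100 = 74.0%.

74.0%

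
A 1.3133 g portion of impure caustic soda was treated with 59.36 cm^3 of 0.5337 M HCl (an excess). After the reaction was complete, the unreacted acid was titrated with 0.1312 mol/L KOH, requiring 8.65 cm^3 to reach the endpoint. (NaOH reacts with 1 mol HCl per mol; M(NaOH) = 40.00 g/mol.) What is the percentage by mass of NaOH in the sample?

93.0%

Total n(HCl) added = 0.5337 x 0.05936 = 0.03168 mol.
n(KOH) used = 0.1312 x 0.008650 = 0.001135 mol, which equals the excess n(HCl).
So n(HCl) consumed by the sample = 0.03168 - 0.001135 = 0.03055 mol.
n(NaOH) = 0.03055 / 1 = 0.03055 mol.
mass NaOH = 0.03055 x 40.00 = 1.222 g, so %NaOH = 1.222/1.3133 x 100 = 93.0%.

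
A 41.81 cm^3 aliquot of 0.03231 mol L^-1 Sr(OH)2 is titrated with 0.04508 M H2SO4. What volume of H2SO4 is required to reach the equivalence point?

30.0 mL

n(Sr(OH)2) = 0.03231 mol/L x 0.04181 L = 0.001351 mol.
At equivalence n(H2SO4) = n(Sr(OH)2) = 0.001351 mol.
V(H2SO4) = 0.001351 / 0.04508 = 0.02997 L = 30.0 mL.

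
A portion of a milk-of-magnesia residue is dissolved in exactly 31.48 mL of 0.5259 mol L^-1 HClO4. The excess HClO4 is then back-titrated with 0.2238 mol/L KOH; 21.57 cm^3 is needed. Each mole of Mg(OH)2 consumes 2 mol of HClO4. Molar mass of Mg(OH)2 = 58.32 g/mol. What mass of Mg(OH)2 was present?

Total n(HClO4) added = 0.5259 x 0.03148 = 0.01656 mol.
n(KOH) used = 0.2238 x 0.02157 = 0.004827 mol, which equals the excess n(HClO4).
So n(HClO4) consumed by the sample = 0.01656 - 0.004827 = 0.01173 mol.
n(Mg(OH)2) = 0.01173 / 2 = 0.005864 mol.
mass = 0.005864 mol x 58.32 g/mol = 0.342 g.

0.342 g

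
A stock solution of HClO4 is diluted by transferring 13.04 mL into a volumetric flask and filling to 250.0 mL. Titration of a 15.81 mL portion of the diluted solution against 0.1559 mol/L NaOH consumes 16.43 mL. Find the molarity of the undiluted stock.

n(NaOH) = 0.1559 x 0.01643 = 0.002561 mol.
n(HClO4) in the aliquot = 0.002561 mol.
[diluted HClO4] = 0.002561 / 0.01581 = 0.1620 M.
Dilution factor = 250.0/13.04 = 19.17, so [stock] = 0.1620 x 19.17 = 3.11 M.

3.11 M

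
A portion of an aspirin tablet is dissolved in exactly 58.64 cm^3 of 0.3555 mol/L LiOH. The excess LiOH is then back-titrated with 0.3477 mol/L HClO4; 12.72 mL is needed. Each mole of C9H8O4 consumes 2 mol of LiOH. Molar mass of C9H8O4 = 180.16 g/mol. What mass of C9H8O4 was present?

1.48 g

Total n(LiOH) added = 0.3555 x 0.05864 = 0.02085 mol.
n(HClO4) used = 0.3477 x 0.01272 = 0.004423 mol, which equals the excess n(LiOH).
So n(LiOH) consumed by the sample = 0.02085 - 0.004423 = 0.01642 mol.
n(C9H8O4) = 0.01642 / 2 = 0.008212 mol.
mass = 0.008212 mol x 180.16 g/mol = 1.48 g.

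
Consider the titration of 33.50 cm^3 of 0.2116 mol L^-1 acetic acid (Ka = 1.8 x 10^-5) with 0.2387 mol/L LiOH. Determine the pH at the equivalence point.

n(CH3COOH) = 0.2116 x 0.03350 = 0.007089 mol; V(LiOH) at equivalence = 0.007089/0.2387 = 0.02970 L.
At equivalence all the acid is converted to CH3COO-; total volume = 0.03350 + 0.02970 = 0.06320 L, so [CH3COO-] = 0.007089/0.06320 = 0.1122 M.
Kb = Kw/Ka = 1.0e-14 / 1.8 x 10^-5 = 5.56e-10.
[OH^-] = sqrt(Kb x [CH3COO-]) = sqrt(5.56e-10 x 0.1122) = 7.89e-6 M.
pOH = 5.10, so pH = 14.00 - 5.10 = 8.90.

8.90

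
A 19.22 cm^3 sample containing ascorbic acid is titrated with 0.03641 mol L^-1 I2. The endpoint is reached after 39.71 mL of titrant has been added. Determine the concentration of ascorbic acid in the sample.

n(I2) = 0.03641 x 0.03971 = 0.001446 mol.
From the balanced equation, 1 mol I2 reacts with 1 mol ascorbic acid, so n(ascorbic acid) = 0.001446 x 1/1 = 0.001446 mol.
[ascorbic acid] = 0.001446 / 0.01922 L = 0.0752 M.

0.0752 M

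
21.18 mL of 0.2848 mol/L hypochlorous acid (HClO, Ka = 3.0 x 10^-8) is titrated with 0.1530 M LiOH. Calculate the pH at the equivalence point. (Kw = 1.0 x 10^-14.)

n(HClO) = 0.2848 x 0.02118 = 0.006032 mol; V(LiOH) at equivalence = 0.006032/0.1530 = 0.03943 L.
At equivalence all the acid is converted to ClO-; total volume = 0.02118 + 0.03943 = 0.06061 L, so [ClO-] = 0.006032/0.06061 = 0.09953 M.
Kb = Kw/Ka = 1.0e-14 / 3.0 x 10^-8 = 3.33e-7.
[OH^-] = sqrt(Kb x [ClO-]) = sqrt(3.33e-7 x 0.09953) = 0.000182 M.
pOH = 3.74, so pH = 14.00 - 3.74 = 10.26.

10.26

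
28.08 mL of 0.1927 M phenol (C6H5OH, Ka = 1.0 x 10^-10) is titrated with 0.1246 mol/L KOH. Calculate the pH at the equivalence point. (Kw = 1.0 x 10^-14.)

11.44

n(C6H5OH) = 0.1927 x 0.02808 = 0.005411 mol; V(KOH) at equivalence = 0.005411/0.1246 = 0.04343 L.
At equivalence all the acid is converted to C6H5O-; total volume = 0.02808 + 0.04343 = 0.07151 L, so [C6H5O-] = 0.005411/0.07151 = 0.07567 M.
Kb = Kw/Ka = 1.0e-14 / 1.0 x 10^-10 = 0.000100.
[OH^-] = sqrt(Kb x [C6H5O-]) = sqrt(0.000100 x 0.07567) = 0.00275 M.
pOH = 2.56, so pH = 14.00 - 2.56 = 11.44.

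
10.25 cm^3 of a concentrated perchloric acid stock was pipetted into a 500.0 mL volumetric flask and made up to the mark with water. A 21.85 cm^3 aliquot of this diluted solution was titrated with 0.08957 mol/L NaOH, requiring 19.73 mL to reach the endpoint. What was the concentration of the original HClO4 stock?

3.95 M

n(NaOH) = 0.08957 x 0.01973 = 0.001767 mol.
n(HClO4) in the aliquot = 0.001767 mol.
[diluted HClO4] = 0.001767 / 0.02185 = 0.08088 M.
Dilution factor = 500.0/10.25 = 48.78, so [stock] = 0.08088 x 48.78 = 3.95 M.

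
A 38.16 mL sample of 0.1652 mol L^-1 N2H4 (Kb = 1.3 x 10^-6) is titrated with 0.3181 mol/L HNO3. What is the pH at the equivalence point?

4.54

n(N2H4) = 0.1652 x 0.03816 = 0.006304 mol; V(HNO3) at equivalence = 0.006304/0.3181 = 0.01982 L.
At equivalence the base is fully converted to N2H5+; total volume = 0.05798 L, so [N2H5+] = 0.006304/0.05798 = 0.1087 M.
Ka(N2H5+) = Kw/Kb = 1.0e-14 / 1.3 x 10^-6 = 7.69e-9.
[H^+] = sqrt(Ka x [N2H5+]) = sqrt(7.69e-9 x 0.1087) = 2.89e-5 M.
pH = -log(2.89e-5) = 4.54.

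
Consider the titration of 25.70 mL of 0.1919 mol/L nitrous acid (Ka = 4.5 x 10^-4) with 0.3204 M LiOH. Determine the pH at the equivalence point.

n(HNO2) = 0.1919 x 0.02570 = 0.004932 mol; V(LiOH) at equivalence = 0.004932/0.3204 = 0.01539 L.
At equivalence all the acid is converted to NO2-; total volume = 0.02570 + 0.01539 = 0.04109 L, so [NO2-] = 0.004932/0.04109 = 0.1200 M.
Kb = Kw/Ka = 1.0e-14 / 4.5 x 10^-4 = 2.22e-11.
[OH^-] = sqrt(Kb x [NO2-]) = sqrt(2.22e-11 x 0.1200) = 1.63e-6 M.
pOH = 5.79, so pH = 14.00 - 5.79 = 8.21.

8.21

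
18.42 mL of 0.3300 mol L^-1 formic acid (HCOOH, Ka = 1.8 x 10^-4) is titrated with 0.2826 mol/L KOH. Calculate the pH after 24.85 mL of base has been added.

n(acid) = 0.3300 x 0.01842 = 0.006079 mol; n(KOH) added = 0.2826 x 0.02485 = 0.007023 mol.
Base is in excess by 0.007023 - 0.006079 = 0.0009440 mol in a total volume of 0.04327 L.
[OH^-] = 0.0009440/0.04327 = 0.02182 M, so pOH = 1.66 and pH = 14.00 - 1.66 = 12.34.

12.34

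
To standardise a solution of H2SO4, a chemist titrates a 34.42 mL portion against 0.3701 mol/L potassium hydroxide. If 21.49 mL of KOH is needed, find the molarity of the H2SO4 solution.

0.116 M

n(KOH) delivered = 0.3701 x 0.02149 = 0.007953 mol.
The reaction is 1 H2SO4 + 2 KOH, so n(H2SO4) = 0.007953 x 1/2 = 0.003977 mol.
[H2SO4] = 0.003977 mol / 0.03442 L = 0.116 M.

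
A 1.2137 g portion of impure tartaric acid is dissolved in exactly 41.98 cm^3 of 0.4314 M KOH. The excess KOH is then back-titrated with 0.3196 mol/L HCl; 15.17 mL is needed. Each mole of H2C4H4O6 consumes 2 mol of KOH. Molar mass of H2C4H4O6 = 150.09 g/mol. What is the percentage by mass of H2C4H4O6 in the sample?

Total n(KOH) added = 0.4314 x 0.04198 = 0.01811 mol.
n(HCl) used = 0.3196 x 0.01517 = 0.004848 mol, which equals the excess n(KOH).
So n(KOH) consumed by the sample = 0.01811 - 0.004848 = 0.01326 mol.
n(H2C4H4O6) = 0.01326 / 2 = 0.006631 mol.
mass H2C4H4O6 = 0.006631 x 150.09 = 0.9952 g, so %H2C4H4O6 = 0.9952/1.2137 x 100 = 82.0%.

82.0%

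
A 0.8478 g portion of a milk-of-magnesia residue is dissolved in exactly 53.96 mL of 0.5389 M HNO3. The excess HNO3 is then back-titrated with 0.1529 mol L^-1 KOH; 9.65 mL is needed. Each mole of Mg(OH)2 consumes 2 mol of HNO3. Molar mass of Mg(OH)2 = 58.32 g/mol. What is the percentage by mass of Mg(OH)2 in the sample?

Total n(HNO3) added = 0.5389 x 0.05396 = 0.02908 mol.
n(KOH) used = 0.1529 x 0.009650 = 0.001475 mol, which equals the excess n(HNO3).
So n(HNO3) consumed by the sample = 0.02908 - 0.001475 = 0.02760 mol.
n(Mg(OH)2) = 0.02760 / 2 = 0.01380 mol.
mass Mg(OH)2 = 0.01380 x 58.32 = 0.8049 g, so %Mg(OH)2 = 0.8049/0.8478 x 100 = 94.9%.

94.9%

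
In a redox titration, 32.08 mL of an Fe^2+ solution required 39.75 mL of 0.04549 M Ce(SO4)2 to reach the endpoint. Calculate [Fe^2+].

0.0564 M

n(Ce(SO4)2) = 0.04549 x 0.03975 = 0.001808 mol.
From the balanced equation, 1 mol Ce(SO4)2 reacts with 1 mol Fe^2+, so n(Fe^2+) = 0.001808 x 1/1 = 0.001808 mol.
[Fe^2+] = 0.001808 / 0.03208 L = 0.0564 M.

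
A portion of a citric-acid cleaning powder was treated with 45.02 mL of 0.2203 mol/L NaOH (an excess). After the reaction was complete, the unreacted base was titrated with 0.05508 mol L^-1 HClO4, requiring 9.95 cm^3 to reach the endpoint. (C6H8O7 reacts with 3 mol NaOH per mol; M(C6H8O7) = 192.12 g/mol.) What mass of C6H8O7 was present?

Total n(NaOH) added = 0.2203 x 0.04502 = 0.009918 mol.
n(HClO4) used = 0.05508 x 0.009950 = 0.0005480 mol, which equals the excess n(NaOH).
So n(NaOH) consumed by the sample = 0.009918 - 0.0005480 = 0.009370 mol.
n(C6H8O7) = 0.009370 / 3 = 0.003123 mol.
mass = 0.003123 mol x 192.12 g/mol = 0.600 g.

0.600 g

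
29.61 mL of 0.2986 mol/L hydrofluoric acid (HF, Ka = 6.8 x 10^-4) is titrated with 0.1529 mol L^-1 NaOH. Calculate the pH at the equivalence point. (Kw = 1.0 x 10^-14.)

8.09

n(HF) = 0.2986 x 0.02961 = 0.008842 mol; V(NaOH) at equivalence = 0.008842/0.1529 = 0.05783 L.
At equivalence all the acid is converted to F-; total volume = 0.02961 + 0.05783 = 0.08744 L, so [F-] = 0.008842/0.08744 = 0.1011 M.
Kb = Kw/Ka = 1.0e-14 / 6.8 x 10^-4 = 1.47e-11.
[OH^-] = sqrt(Kb x [F-]) = sqrt(1.47e-11 x 0.1011) = 1.22e-6 M.
pOH = 5.91, so pH = 14.00 - 5.91 = 8.09.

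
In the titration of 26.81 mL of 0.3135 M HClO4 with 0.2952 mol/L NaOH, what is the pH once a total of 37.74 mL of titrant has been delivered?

12.63

n(acid) = 0.3135 x 0.02681 = 0.008405 mol; n(NaOH) added = 0.2952 x 0.03774 = 0.01114 mol.
Base is in excess by 0.01114 - 0.008405 = 0.002736 mol in a total volume of 0.06455 L.
[OH^-] = 0.002736/0.06455 = 0.04238 M, so pOH = 1.37 and pH = 14.00 - 1.37 = 12.63.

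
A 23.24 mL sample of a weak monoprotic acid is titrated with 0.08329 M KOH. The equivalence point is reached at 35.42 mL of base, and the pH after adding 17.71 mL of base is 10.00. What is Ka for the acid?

1.0 x 10^-10

17.71 mL is half of the equivalence volume, so this is the half-equivalence point where [HA] = [A^-].
At half-equivalence pH = pKa, so pKa = 10.00.
Ka = 10^(-10.00) = 1.0 x 10^-10.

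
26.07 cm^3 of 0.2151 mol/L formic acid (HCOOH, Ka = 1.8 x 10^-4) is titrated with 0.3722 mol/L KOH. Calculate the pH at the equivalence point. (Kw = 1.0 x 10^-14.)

8.44

n(HCOOH) = 0.2151 x 0.02607 = 0.005608 mol; V(KOH) at equivalence = 0.005608/0.3722 = 0.01507 L.
At equivalence all the acid is converted to HCOO-; total volume = 0.02607 + 0.01507 = 0.04114 L, so [HCOO-] = 0.005608/0.04114 = 0.1363 M.
Kb = Kw/Ka = 1.0e-14 / 1.8 x 10^-4 = 5.56e-11.
[OH^-] = sqrt(Kb x [HCOO-]) = sqrt(5.56e-11 x 0.1363) = 2.75e-6 M.
pOH = 5.56, so pH = 14.00 - 5.56 = 8.44.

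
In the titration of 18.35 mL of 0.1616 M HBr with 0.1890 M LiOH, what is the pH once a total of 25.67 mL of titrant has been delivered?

n(acid) = 0.1616 x 0.01835 = 0.002965 mol; n(LiOH) added = 0.1890 x 0.02567 = 0.004852 mol.
Base is in excess by 0.004852 - 0.002965 = 0.001886 mol in a total volume of 0.04402 L.
[OH^-] = 0.001886/0.04402 = 0.04285 M, so pOH = 1.37 and pH = 14.00 - 1.37 = 12.63.

12.63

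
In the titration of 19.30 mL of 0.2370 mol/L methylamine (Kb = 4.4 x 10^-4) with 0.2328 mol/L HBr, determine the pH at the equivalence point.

n(CH3NH2) = 0.2370 x 0.01930 = 0.004574 mol; V(HBr) at equivalence = 0.004574/0.2328 = 0.01965 L.
At equivalence the base is fully converted to CH3NH3+; total volume = 0.03895 L, so [CH3NH3+] = 0.004574/0.03895 = 0.1174 M.
Ka(CH3NH3+) = Kw/Kb = 1.0e-14 / 4.4 x 10^-4 = 2.27e-11.
[H^+] = sqrt(Ka x [CH3NH3+]) = sqrt(2.27e-11 x 0.1174) = 1.63e-6 M.
pH = -log(1.63e-6) = 5.79.

5.79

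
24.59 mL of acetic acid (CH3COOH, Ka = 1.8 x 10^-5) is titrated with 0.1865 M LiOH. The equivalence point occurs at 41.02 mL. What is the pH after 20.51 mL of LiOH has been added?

20.51 mL is exactly half the equivalence volume (41.02/2), i.e. the half-equivalence point.
There, n(HA) = n(A^-), so pH = pKa = -log(1.8 x 10^-5) = 4.74.

4.74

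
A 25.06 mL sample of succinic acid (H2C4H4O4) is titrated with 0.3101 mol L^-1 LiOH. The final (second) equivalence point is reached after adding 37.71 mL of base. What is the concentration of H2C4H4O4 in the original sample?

n(LiOH) = 0.3101 x 0.03771 = 0.01169 mol.
At the final (second) equivalence point, 2 mol OH^- react per mol H2C4H4O4, so n(H2C4H4O4) = 0.01169 / 2 = 0.005847 mol.
[H2C4H4O4] = 0.005847 / 0.02506 L = 0.233 M.

0.233 M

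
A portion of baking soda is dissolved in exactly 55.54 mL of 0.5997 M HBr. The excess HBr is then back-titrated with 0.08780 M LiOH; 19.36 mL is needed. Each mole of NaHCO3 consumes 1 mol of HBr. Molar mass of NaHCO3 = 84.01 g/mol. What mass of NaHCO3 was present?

2.66 g

Total n(HBr) added = 0.5997 x 0.05554 = 0.03331 mol.
n(LiOH) used = 0.08780 x 0.01936 = 0.001700 mol, which equals the excess n(HBr).
So n(HBr) consumed by the sample = 0.03331 - 0.001700 = 0.03161 mol.
n(NaHCO3) = 0.03161 / 1 = 0.03161 mol.
mass = 0.03161 mol x 84.01 g/mol = 2.66 g.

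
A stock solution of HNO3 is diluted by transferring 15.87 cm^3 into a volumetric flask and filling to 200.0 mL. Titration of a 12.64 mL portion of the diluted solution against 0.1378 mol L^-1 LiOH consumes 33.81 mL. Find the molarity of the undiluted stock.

n(LiOH) = 0.1378 x 0.03381 = 0.004659 mol.
n(HNO3) in the aliquot = 0.004659 mol.
[diluted HNO3] = 0.004659 / 0.01264 = 0.3686 M.
Dilution factor = 200.0/15.87 = 12.60, so [stock] = 0.3686 x 12.60 = 4.65 M.

4.65 M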